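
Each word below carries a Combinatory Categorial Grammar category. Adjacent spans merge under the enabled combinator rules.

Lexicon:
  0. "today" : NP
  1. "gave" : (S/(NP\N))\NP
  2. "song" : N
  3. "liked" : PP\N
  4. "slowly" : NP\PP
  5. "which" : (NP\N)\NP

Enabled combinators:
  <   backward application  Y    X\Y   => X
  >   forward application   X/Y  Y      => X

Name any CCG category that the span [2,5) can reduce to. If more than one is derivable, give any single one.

[0,6] S   >
  [0,2] S/(NP\N)   <
    [0,1] "today" : NP
    [1,2] "gave" : (S/(NP\N))\NP
  [2,6] NP\N   <
    [2,5] NP   <
      [2,4] PP   <
        [2,3] "song" : N
        [3,4] "liked" : PP\N
      [4,5] "slowly" : NP\PP
    [5,6] "which" : (NP\N)\NP

NP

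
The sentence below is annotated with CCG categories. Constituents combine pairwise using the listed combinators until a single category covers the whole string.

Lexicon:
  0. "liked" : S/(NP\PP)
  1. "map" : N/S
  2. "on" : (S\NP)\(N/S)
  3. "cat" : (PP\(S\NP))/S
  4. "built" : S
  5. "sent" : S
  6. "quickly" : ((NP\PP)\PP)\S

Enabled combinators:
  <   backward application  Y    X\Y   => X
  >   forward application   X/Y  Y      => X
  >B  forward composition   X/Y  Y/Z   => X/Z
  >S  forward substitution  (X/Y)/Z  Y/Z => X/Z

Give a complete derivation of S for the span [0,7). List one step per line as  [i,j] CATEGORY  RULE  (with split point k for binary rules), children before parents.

[0,7] S   >
  [0,1] "liked" : S/(NP\PP)
  [1,7] NP\PP   <
    [1,5] PP   <
      [1,3] S\NP   <
        [1,2] "map" : N/S
        [2,3] "on" : (S\NP)\(N/S)
      [3,5] PP\(S\NP)   >
        [3,4] "cat" : (PP\(S\NP))/S
        [4,5] "built" : S
    [5,7] (NP\PP)\PP   <
      [5,6] "sent" : S
      [6,7] "quickly" : ((NP\PP)\PP)\S

[0,1] S/(NP\PP)  lex  "liked"
[1,2] N/S  lex  "map"
[2,3] (S\NP)\(N/S)  lex  "on"
[1,3] S\NP  <  k=2
[3,4] (PP\(S\NP))/S  lex  "cat"
[4,5] S  lex  "built"
[3,5] PP\(S\NP)  >  k=4
[1,5] PP  <  k=3
[5,6] S  lex  "sent"
[6,7] ((NP\PP)\PP)\S  lex  "quickly"
[5,7] (NP\PP)\PP  <  k=6
[1,7] NP\PP  <  k=5
[0,7] S  >  k=1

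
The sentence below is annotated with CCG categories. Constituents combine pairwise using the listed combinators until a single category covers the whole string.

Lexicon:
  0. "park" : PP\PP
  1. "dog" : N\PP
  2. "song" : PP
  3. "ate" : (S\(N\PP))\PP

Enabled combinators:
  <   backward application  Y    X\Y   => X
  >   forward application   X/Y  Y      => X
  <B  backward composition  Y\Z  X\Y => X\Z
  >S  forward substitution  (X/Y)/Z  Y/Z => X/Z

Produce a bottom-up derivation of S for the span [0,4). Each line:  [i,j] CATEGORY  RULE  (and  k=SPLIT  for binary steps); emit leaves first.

[0,1] PP\PP  lex  "park"
[1,2] N\PP  lex  "dog"
[0,2] N\PP  <B  k=1
[2,3] PP  lex  "song"
[3,4] (S\(N\PP))\PP  lex  "ate"
[2,4] S\(N\PP)  <  k=3
[0,4] S  <  k=2

[0,4] S   <
  [0,2] N\PP   <B
    [0,1] "park" : PP\PP
    [1,2] "dog" : N\PP
  [2,4] S\(N\PP)   <
    [2,3] "song" : PP
    [3,4] "ate" : (S\(N\PP))\PP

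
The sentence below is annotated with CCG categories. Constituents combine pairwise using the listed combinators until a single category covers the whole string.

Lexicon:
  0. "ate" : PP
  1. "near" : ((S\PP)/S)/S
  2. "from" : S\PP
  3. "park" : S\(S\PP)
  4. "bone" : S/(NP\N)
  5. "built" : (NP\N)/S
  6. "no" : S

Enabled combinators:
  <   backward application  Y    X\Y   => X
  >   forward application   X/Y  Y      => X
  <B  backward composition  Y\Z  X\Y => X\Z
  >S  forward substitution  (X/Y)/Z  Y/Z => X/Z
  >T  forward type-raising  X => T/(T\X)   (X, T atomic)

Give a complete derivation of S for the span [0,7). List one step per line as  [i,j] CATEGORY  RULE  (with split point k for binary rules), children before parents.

[0,7] S   >
  [0,1] S/(S\PP)   >T
    [0,1] "ate" : PP
  [1,7] S\PP   >
    [1,4] (S\PP)/S   >
      [1,2] "near" : ((S\PP)/S)/S
      [2,4] S   <
        [2,3] "from" : S\PP
        [3,4] "park" : S\(S\PP)
    [4,7] S   >
      [4,5] "bone" : S/(NP\N)
      [5,7] NP\N   >
        [5,6] "built" : (NP\N)/S
        [6,7] "no" : S

[0,1] PP  lex  "ate"
[0,1] S/(S\PP)  >T
[1,2] ((S\PP)/S)/S  lex  "near"
[2,3] S\PP  lex  "from"
[3,4] S\(S\PP)  lex  "park"
[2,4] S  <  k=3
[1,4] (S\PP)/S  >  k=2
[4,5] S/(NP\N)  lex  "bone"
[5,6] (NP\N)/S  lex  "built"
[6,7] S  lex  "no"
[5,7] NP\N  >  k=6
[4,7] S  >  k=5
[1,7] S\PP  >  k=4
[0,7] S  >  k=1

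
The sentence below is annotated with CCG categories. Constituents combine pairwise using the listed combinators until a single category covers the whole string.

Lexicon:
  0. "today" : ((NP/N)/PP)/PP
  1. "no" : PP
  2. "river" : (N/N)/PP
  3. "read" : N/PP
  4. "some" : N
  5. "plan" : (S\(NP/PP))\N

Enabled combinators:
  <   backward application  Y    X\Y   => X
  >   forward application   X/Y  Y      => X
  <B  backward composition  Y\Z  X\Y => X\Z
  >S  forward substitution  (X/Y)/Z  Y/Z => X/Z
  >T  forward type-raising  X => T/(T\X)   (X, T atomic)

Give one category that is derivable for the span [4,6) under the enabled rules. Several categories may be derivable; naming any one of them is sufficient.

[0,6] S   <
  [0,4] NP/PP   >S
    [0,2] (NP/N)/PP   >
      [0,1] "today" : ((NP/N)/PP)/PP
      [1,2] "no" : PP
    [2,4] N/PP   >S
      [2,3] "river" : (N/N)/PP
      [3,4] "read" : N/PP
  [4,6] S\(NP/PP)   <
    [4,5] "some" : N
    [5,6] "plan" : (S\(NP/PP))\N

S\(NP/PP)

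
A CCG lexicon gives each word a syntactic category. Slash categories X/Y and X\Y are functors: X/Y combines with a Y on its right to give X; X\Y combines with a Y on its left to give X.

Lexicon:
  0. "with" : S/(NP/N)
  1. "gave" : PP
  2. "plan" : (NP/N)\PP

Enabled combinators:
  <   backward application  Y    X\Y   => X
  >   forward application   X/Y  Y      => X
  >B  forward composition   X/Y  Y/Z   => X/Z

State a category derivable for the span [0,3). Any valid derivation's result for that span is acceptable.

[0,3] S   >
  [0,1] "with" : S/(NP/N)
  [1,3] NP/N   <
    [1,2] "gave" : PP
    [2,3] "plan" : (NP/N)\PP

S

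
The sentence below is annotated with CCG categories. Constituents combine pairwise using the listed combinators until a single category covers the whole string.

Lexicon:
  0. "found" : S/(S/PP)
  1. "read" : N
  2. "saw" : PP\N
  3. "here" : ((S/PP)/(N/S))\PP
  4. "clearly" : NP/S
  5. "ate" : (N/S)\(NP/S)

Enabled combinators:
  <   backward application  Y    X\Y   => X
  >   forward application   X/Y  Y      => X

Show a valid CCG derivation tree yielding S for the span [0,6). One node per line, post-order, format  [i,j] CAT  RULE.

[0,6] S   >
  [0,1] "found" : S/(S/PP)
  [1,6] S/PP   >
    [1,4] (S/PP)/(N/S)   <
      [1,3] PP   <
        [1,2] "read" : N
        [2,3] "saw" : PP\N
      [3,4] "here" : ((S/PP)/(N/S))\PP
    [4,6] N/S   <
      [4,5] "clearly" : NP/S
      [5,6] "ate" : (N/S)\(NP/S)

[0,1] S/(S/PP)  lex  "found"
[1,2] N  lex  "read"
[2,3] PP\N  lex  "saw"
[1,3] PP  <  k=2
[3,4] ((S/PP)/(N/S))\PP  lex  "here"
[1,4] (S/PP)/(N/S)  <  k=3
[4,5] NP/S  lex  "clearly"
[5,6] (N/S)\(NP/S)  lex  "ate"
[4,6] N/S  <  k=5
[1,6] S/PP  >  k=4
[0,6] S  >  k=1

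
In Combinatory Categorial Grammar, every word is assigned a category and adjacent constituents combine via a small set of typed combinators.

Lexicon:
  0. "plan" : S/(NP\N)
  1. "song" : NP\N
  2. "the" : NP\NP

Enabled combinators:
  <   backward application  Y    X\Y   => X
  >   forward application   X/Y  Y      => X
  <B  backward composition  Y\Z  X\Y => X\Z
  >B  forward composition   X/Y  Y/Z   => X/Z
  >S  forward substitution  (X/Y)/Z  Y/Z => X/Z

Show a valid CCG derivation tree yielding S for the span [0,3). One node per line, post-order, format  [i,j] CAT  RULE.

[0,1] S/(NP\N)  lex  "plan"
[1,2] NP\N  lex  "song"
[2,3] NP\NP  lex  "the"
[1,3] NP\N  <B  k=2
[0,3] S  >  k=1

[0,3] S   >
  [0,1] "plan" : S/(NP\N)
  [1,3] NP\N   <B
    [1,2] "song" : NP\N
    [2,3] "the" : NP\NP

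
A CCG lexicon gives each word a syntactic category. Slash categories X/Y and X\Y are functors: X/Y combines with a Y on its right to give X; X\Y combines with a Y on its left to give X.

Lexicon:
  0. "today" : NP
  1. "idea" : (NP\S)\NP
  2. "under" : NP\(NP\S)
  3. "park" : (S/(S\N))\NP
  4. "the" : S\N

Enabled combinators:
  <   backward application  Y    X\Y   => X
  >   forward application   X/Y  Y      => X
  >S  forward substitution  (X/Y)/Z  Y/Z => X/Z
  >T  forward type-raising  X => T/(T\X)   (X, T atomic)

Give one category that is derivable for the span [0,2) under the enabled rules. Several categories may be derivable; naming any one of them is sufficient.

[0,5] S   >
  [0,4] S/(S\N)   <
    [0,3] NP   <
      [0,2] NP\S   <
        [0,1] "today" : NP
        [1,2] "idea" : (NP\S)\NP
      [2,3] "under" : NP\(NP\S)
    [3,4] "park" : (S/(S\N))\NP
  [4,5] "the" : S\N

NP\S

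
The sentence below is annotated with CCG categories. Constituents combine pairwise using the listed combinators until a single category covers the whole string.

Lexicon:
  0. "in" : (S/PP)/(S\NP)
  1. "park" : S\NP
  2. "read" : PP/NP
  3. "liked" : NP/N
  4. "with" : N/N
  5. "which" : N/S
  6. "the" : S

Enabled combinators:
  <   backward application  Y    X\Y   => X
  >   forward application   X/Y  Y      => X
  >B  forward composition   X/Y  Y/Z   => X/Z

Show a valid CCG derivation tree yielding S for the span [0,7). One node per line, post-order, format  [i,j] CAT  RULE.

[0,1] (S/PP)/(S\NP)  lex  "in"
[1,2] S\NP  lex  "park"
[0,2] S/PP  >  k=1
[2,3] PP/NP  lex  "read"
[3,4] NP/N  lex  "liked"
[4,5] N/N  lex  "with"
[3,5] NP/N  >B  k=4
[2,5] PP/N  >B  k=3
[5,6] N/S  lex  "which"
[2,6] PP/S  >B  k=5
[6,7] S  lex  "the"
[2,7] PP  >  k=6
[0,7] S  >  k=2

[0,7] S   >
  [0,2] S/PP   >
    [0,1] "in" : (S/PP)/(S\NP)
    [1,2] "park" : S\NP
  [2,7] PP   >
    [2,6] PP/S   >B
      [2,5] PP/N   >B
        [2,3] "read" : PP/NP
        [3,5] NP/N   >B
          [3,4] "liked" : NP/N
          [4,5] "with" : N/N
      [5,6] "which" : N/S
    [6,7] "the" : S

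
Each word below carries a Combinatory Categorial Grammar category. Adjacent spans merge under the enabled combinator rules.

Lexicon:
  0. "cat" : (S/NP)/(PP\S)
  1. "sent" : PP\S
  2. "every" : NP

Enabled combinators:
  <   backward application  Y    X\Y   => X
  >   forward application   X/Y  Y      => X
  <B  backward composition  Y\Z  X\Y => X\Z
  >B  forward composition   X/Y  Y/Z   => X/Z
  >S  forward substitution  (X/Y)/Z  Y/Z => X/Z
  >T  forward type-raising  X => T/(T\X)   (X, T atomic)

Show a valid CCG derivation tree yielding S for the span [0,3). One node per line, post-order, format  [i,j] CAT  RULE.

[0,3] S   >
  [0,2] S/NP   >
    [0,1] "cat" : (S/NP)/(PP\S)
    [1,2] "sent" : PP\S
  [2,3] "every" : NP

[0,1] (S/NP)/(PP\S)  lex  "cat"
[1,2] PP\S  lex  "sent"
[0,2] S/NP  >  k=1
[2,3] NP  lex  "every"
[0,3] S  >  k=2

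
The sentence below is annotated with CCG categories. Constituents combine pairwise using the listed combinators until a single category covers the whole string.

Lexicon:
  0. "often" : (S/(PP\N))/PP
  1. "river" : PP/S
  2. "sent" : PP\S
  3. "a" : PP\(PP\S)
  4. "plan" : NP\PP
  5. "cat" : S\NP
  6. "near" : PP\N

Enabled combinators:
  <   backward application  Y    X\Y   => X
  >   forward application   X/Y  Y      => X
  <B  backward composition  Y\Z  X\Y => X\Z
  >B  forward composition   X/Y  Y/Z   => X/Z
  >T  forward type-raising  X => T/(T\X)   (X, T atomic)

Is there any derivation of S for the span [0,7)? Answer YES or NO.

[0,7] S   >
  [0,6] S/(PP\N)   >
    [0,1] "often" : (S/(PP\N))/PP
    [1,6] PP   >
      [1,2] "river" : PP/S
      [2,6] S   <
        [2,4] PP   <
          [2,3] "sent" : PP\S
          [3,4] "a" : PP\(PP\S)
        [4,6] S\PP   <B
          [4,5] "plan" : NP\PP
          [5,6] "cat" : S\NP
  [6,7] "near" : PP\N

YES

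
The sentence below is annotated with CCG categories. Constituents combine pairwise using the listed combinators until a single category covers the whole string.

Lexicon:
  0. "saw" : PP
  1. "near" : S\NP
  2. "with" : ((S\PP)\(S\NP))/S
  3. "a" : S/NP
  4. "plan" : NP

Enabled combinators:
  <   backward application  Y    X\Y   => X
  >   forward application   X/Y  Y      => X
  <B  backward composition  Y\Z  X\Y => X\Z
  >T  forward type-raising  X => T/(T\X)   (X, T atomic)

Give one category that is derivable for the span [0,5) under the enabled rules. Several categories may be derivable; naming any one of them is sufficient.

[0,5] S   <
  [0,1] "saw" : PP
  [1,5] S\PP   <
    [1,2] "near" : S\NP
    [2,5] (S\PP)\(S\NP)   >
      [2,3] "with" : ((S\PP)\(S\NP))/S
      [3,5] S   >
        [3,4] "a" : S/NP
        [4,5] "plan" : NP

S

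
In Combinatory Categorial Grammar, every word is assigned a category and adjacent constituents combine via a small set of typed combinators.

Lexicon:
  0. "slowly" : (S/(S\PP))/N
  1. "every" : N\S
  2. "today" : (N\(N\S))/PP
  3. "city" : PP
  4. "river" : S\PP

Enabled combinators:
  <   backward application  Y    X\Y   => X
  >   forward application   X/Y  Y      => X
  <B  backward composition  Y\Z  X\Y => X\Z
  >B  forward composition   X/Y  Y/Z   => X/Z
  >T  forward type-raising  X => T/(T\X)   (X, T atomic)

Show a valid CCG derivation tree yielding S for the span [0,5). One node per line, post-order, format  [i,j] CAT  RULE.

[0,5] S   >
  [0,4] S/(S\PP)   >
    [0,1] "slowly" : (S/(S\PP))/N
    [1,4] N   <
      [1,2] "every" : N\S
      [2,4] N\(N\S)   >
        [2,3] "today" : (N\(N\S))/PP
        [3,4] "city" : PP
  [4,5] "river" : S\PP

[0,1] (S/(S\PP))/N  lex  "slowly"
[1,2] N\S  lex  "every"
[2,3] (N\(N\S))/PP  lex  "today"
[3,4] PP  lex  "city"
[2,4] N\(N\S)  >  k=3
[1,4] N  <  k=2
[0,4] S/(S\PP)  >  k=1
[4,5] S\PP  lex  "river"
[0,5] S  >  k=4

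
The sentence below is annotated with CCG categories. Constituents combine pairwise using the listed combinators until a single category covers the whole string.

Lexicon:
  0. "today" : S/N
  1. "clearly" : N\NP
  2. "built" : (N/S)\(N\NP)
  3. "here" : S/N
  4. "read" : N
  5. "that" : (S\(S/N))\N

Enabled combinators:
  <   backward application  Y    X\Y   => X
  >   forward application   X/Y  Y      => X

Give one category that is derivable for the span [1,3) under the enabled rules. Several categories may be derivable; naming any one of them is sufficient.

[0,6] S   <
  [0,1] "today" : S/N
  [1,6] S\(S/N)   <
    [1,5] N   >
      [1,3] N/S   <
        [1,2] "clearly" : N\NP
        [2,3] "built" : (N/S)\(N\NP)
      [3,5] S   >
        [3,4] "here" : S/N
        [4,5] "read" : N
    [5,6] "that" : (S\(S/N))\N

N/S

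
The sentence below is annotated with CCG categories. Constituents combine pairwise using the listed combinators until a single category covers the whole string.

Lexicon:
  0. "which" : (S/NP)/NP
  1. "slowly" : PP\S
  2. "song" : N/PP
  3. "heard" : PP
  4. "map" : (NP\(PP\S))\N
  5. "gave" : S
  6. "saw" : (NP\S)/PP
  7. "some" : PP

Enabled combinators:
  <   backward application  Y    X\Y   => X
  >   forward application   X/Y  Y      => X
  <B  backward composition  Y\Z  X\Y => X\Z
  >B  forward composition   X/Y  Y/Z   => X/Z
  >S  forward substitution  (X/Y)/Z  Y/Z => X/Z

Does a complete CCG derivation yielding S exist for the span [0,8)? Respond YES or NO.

[0,8] S   >
  [0,5] S/NP   >
    [0,1] "which" : (S/NP)/NP
    [1,5] NP   <
      [1,2] "slowly" : PP\S
      [2,5] NP\(PP\S)   <
        [2,4] N   >
          [2,3] "song" : N/PP
          [3,4] "heard" : PP
        [4,5] "map" : (NP\(PP\S))\N
  [5,8] NP   <
    [5,6] "gave" : S
    [6,8] NP\S   >
      [6,7] "saw" : (NP\S)/PP
      [7,8] "some" : PP

YES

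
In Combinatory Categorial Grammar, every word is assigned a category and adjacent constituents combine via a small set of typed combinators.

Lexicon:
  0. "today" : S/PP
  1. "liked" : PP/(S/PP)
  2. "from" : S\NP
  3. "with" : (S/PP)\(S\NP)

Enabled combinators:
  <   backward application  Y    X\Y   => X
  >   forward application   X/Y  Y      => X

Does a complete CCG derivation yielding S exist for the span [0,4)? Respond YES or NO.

YES

[0,4] S   >
  [0,1] "today" : S/PP
  [1,4] PP   >
    [1,2] "liked" : PP/(S/PP)
    [2,4] S/PP   <
      [2,3] "from" : S\NP
      [3,4] "with" : (S/PP)\(S\NP)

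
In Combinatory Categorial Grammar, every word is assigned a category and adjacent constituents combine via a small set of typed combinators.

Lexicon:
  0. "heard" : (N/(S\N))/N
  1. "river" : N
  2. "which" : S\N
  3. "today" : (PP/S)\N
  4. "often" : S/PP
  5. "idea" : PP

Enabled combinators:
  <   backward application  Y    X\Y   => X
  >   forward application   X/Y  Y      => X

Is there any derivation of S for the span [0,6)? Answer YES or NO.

NO

(N/(S\N))/N N S\N (PP/S)\N S/PP PP
CKY chart[0,6] = {PP}; S ∉ chart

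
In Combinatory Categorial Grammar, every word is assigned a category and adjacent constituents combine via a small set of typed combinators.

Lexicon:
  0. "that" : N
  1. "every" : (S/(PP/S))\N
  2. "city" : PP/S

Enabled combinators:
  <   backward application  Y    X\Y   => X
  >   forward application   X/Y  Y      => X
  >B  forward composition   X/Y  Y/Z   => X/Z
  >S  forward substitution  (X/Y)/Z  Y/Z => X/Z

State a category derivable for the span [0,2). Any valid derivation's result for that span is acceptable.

[0,3] S   >
  [0,2] S/(PP/S)   <
    [0,1] "that" : N
    [1,2] "every" : (S/(PP/S))\N
  [2,3] "city" : PP/S

S/(PP/S)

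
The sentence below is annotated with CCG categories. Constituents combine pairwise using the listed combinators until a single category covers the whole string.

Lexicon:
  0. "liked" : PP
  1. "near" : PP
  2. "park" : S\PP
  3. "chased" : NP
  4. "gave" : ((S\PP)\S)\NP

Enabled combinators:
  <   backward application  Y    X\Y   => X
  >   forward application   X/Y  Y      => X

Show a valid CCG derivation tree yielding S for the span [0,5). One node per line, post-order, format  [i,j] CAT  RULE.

[0,1] PP  lex  "liked"
[1,2] PP  lex  "near"
[2,3] S\PP  lex  "park"
[1,3] S  <  k=2
[3,4] NP  lex  "chased"
[4,5] ((S\PP)\S)\NP  lex  "gave"
[3,5] (S\PP)\S  <  k=4
[1,5] S\PP  <  k=3
[0,5] S  <  k=1

[0,5] S   <
  [0,1] "liked" : PP
  [1,5] S\PP   <
    [1,3] S   <
      [1,2] "near" : PP
      [2,3] "park" : S\PP
    [3,5] (S\PP)\S   <
      [3,4] "chased" : NP
      [4,5] "gave" : ((S\PP)\S)\NP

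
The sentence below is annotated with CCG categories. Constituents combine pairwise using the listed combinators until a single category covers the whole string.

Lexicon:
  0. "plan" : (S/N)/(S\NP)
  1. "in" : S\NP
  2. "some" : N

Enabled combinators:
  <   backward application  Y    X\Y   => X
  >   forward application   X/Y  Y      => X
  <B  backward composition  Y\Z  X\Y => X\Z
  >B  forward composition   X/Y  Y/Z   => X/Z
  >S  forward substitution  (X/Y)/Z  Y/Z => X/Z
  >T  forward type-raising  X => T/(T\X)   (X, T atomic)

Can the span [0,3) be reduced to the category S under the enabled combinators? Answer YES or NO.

[0,3] S   >
  [0,2] S/N   >
    [0,1] "plan" : (S/N)/(S\NP)
    [1,2] "in" : S\NP
  [2,3] "some" : N

YES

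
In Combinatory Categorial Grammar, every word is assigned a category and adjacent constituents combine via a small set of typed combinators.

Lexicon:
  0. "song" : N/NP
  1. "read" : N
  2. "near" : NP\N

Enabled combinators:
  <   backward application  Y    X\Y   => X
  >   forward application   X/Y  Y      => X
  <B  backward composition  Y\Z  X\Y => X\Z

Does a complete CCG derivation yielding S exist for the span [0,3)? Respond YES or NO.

N/NP N NP\N
CKY chart[0,3] = {N}; S ∉ chart

NO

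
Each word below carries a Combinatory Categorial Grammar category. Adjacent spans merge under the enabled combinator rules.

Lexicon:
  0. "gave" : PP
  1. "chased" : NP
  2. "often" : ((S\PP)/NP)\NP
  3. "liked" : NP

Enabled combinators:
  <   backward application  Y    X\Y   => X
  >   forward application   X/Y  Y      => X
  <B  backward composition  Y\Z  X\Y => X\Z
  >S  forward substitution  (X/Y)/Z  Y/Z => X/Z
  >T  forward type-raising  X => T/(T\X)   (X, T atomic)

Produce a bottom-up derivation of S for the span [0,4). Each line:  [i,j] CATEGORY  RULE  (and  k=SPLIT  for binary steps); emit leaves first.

[0,4] S   <
  [0,1] "gave" : PP
  [1,4] S\PP   >
    [1,3] (S\PP)/NP   <
      [1,2] "chased" : NP
      [2,3] "often" : ((S\PP)/NP)\NP
    [3,4] "liked" : NP

[0,1] PP  lex  "gave"
[1,2] NP  lex  "chased"
[2,3] ((S\PP)/NP)\NP  lex  "often"
[1,3] (S\PP)/NP  <  k=2
[3,4] NP  lex  "liked"
[1,4] S\PP  >  k=3
[0,4] S  <  k=1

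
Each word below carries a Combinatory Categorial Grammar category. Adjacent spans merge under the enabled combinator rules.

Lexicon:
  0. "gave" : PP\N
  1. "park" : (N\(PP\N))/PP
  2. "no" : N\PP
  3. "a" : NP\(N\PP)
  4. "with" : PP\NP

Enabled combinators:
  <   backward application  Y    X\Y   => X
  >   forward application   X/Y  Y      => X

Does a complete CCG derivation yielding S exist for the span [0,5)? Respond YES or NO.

PP\N (N\(PP\N))/PP N\PP NP\(N\PP) PP\NP
CKY chart[0,5] = {N}; S ∉ chart

NO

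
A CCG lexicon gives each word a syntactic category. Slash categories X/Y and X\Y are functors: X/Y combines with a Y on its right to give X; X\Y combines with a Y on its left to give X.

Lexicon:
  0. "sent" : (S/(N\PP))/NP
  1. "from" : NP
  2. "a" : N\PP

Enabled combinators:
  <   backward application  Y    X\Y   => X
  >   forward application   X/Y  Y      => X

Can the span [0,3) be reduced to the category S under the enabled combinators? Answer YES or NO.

[0,3] S   >
  [0,2] S/(N\PP)   >
    [0,1] "sent" : (S/(N\PP))/NP
    [1,2] "from" : NP
  [2,3] "a" : N\PP

YES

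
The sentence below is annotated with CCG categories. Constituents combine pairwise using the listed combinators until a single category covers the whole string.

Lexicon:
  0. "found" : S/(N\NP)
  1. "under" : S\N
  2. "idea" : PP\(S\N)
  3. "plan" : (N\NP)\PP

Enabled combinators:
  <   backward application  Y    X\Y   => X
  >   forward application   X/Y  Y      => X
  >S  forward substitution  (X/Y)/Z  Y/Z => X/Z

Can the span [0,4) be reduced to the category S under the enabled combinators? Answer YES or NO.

YES

[0,4] S   >
  [0,1] "found" : S/(N\NP)
  [1,4] N\NP   <
    [1,3] PP   <
      [1,2] "under" : S\N
      [2,3] "idea" : PP\(S\N)
    [3,4] "plan" : (N\NP)\PP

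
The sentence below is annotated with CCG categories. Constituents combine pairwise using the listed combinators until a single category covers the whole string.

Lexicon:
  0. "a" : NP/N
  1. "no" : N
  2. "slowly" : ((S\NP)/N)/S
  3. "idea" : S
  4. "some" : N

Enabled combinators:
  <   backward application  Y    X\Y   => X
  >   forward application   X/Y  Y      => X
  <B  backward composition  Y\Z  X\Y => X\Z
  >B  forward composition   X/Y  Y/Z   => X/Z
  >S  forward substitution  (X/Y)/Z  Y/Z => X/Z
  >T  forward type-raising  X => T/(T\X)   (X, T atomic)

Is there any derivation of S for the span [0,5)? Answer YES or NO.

YES

[0,5] S   <
  [0,2] NP   >
    [0,1] "a" : NP/N
    [1,2] "no" : N
  [2,5] S\NP   >
    [2,4] (S\NP)/N   >
      [2,3] "slowly" : ((S\NP)/N)/S
      [3,4] "idea" : S
    [4,5] "some" : N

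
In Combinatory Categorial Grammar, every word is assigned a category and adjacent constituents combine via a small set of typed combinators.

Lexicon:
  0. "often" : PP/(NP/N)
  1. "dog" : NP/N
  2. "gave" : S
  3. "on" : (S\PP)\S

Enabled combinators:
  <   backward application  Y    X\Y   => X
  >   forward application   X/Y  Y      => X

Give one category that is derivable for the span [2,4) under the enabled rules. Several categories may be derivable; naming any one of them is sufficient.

[0,4] S   <
  [0,2] PP   >
    [0,1] "often" : PP/(NP/N)
    [1,2] "dog" : NP/N
  [2,4] S\PP   <
    [2,3] "gave" : S
    [3,4] "on" : (S\PP)\S

S\PP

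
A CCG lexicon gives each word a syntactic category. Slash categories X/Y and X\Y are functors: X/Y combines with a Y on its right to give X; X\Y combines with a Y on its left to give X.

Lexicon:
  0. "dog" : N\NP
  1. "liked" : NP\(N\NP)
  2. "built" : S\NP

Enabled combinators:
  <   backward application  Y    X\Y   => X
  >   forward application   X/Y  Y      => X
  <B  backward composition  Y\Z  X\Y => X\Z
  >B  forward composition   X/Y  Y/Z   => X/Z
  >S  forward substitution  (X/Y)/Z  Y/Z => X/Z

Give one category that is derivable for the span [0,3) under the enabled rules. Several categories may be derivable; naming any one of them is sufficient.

[0,3] S   <
  [0,2] NP   <
    [0,1] "dog" : N\NP
    [1,2] "liked" : NP\(N\NP)
  [2,3] "built" : S\NP

S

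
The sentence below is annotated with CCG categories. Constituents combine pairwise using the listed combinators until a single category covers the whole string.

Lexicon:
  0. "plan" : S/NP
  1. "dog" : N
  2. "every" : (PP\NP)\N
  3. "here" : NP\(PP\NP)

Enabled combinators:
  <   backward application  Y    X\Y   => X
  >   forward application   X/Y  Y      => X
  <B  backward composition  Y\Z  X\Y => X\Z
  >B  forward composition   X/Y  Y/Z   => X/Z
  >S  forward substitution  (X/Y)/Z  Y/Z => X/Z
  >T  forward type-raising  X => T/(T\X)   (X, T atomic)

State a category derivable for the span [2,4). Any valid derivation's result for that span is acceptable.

NP\N

[0,4] S   >
  [0,1] "plan" : S/NP
  [1,4] NP   >
    [1,2] NP/(NP\N)   >T
      [1,2] "dog" : N
    [2,4] NP\N   <B
      [2,3] "every" : (PP\NP)\N
      [3,4] "here" : NP\(PP\NP)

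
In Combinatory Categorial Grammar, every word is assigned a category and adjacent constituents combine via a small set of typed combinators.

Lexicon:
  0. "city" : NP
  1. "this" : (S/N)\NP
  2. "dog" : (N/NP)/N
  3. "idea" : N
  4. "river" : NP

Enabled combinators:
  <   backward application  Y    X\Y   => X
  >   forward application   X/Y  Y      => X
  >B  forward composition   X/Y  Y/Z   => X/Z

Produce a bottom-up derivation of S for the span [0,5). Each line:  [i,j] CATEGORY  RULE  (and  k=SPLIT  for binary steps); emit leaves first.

[0,5] S   >
  [0,4] S/NP   >B
    [0,2] S/N   <
      [0,1] "city" : NP
      [1,2] "this" : (S/N)\NP
    [2,4] N/NP   >
      [2,3] "dog" : (N/NP)/N
      [3,4] "idea" : N
  [4,5] "river" : NP

[0,1] NP  lex  "city"
[1,2] (S/N)\NP  lex  "this"
[0,2] S/N  <  k=1
[2,3] (N/NP)/N  lex  "dog"
[3,4] N  lex  "idea"
[2,4] N/NP  >  k=3
[0,4] S/NP  >B  k=2
[4,5] NP  lex  "river"
[0,5] S  >  k=4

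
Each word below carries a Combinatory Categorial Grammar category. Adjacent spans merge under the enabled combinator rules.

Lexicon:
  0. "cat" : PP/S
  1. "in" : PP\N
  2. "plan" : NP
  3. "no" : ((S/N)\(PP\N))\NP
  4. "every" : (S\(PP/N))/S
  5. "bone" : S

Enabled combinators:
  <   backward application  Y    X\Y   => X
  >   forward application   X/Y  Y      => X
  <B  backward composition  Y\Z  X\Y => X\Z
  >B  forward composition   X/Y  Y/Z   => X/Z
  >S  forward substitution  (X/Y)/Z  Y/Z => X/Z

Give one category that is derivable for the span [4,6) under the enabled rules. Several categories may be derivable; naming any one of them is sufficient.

S\(PP/N)

[0,6] S   <
  [0,4] PP/N   >B
    [0,1] "cat" : PP/S
    [1,4] S/N   <
      [1,2] "in" : PP\N
      [2,4] (S/N)\(PP\N)   <
        [2,3] "plan" : NP
        [3,4] "no" : ((S/N)\(PP\N))\NP
  [4,6] S\(PP/N)   >
    [4,5] "every" : (S\(PP/N))/S
    [5,6] "bone" : S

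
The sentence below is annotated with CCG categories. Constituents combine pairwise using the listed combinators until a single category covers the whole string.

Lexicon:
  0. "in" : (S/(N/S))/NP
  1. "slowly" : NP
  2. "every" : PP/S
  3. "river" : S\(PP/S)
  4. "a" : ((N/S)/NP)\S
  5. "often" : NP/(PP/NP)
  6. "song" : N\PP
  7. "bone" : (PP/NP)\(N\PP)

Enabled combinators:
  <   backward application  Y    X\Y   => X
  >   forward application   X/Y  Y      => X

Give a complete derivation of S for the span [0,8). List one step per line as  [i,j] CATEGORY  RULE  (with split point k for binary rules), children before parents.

[0,1] (S/(N/S))/NP  lex  "in"
[1,2] NP  lex  "slowly"
[0,2] S/(N/S)  >  k=1
[2,3] PP/S  lex  "every"
[3,4] S\(PP/S)  lex  "river"
[2,4] S  <  k=3
[4,5] ((N/S)/NP)\S  lex  "a"
[2,5] (N/S)/NP  <  k=4
[5,6] NP/(PP/NP)  lex  "often"
[6,7] N\PP  lex  "song"
[7,8] (PP/NP)\(N\PP)  lex  "bone"
[6,8] PP/NP  <  k=7
[5,8] NP  >  k=6
[2,8] N/S  >  k=5
[0,8] S  >  k=2

[0,8] S   >
  [0,2] S/(N/S)   >
    [0,1] "in" : (S/(N/S))/NP
    [1,2] "slowly" : NP
  [2,8] N/S   >
    [2,5] (N/S)/NP   <
      [2,4] S   <
        [2,3] "every" : PP/S
        [3,4] "river" : S\(PP/S)
      [4,5] "a" : ((N/S)/NP)\S
    [5,8] NP   >
      [5,6] "often" : NP/(PP/NP)
      [6,8] PP/NP   <
        [6,7] "song" : N\PP
        [7,8] "bone" : (PP/NP)\(N\PP)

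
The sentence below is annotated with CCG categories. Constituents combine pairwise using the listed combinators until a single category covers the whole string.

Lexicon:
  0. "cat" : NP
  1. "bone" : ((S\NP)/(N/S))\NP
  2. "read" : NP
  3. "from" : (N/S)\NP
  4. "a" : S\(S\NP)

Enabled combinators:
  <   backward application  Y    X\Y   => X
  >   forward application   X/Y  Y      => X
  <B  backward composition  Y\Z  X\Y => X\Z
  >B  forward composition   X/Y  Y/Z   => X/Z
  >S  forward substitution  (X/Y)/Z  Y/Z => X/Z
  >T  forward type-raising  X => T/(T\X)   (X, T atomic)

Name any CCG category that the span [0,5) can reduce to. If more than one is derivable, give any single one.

[0,5] S   <
  [0,4] S\NP   >
    [0,2] (S\NP)/(N/S)   <
      [0,1] "cat" : NP
      [1,2] "bone" : ((S\NP)/(N/S))\NP
    [2,4] N/S   <
      [2,3] "read" : NP
      [3,4] "from" : (N/S)\NP
  [4,5] "a" : S\(S\NP)

S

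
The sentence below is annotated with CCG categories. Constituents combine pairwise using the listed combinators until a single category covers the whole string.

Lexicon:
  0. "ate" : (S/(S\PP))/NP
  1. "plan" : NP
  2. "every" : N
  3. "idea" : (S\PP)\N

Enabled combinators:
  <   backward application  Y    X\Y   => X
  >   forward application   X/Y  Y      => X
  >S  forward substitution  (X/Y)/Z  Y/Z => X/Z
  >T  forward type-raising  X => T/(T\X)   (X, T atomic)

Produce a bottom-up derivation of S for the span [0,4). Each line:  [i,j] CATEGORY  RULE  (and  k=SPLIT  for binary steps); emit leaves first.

[0,1] (S/(S\PP))/NP  lex  "ate"
[1,2] NP  lex  "plan"
[0,2] S/(S\PP)  >  k=1
[2,3] N  lex  "every"
[3,4] (S\PP)\N  lex  "idea"
[2,4] S\PP  <  k=3
[0,4] S  >  k=2

[0,4] S   >
  [0,2] S/(S\PP)   >
    [0,1] "ate" : (S/(S\PP))/NP
    [1,2] "plan" : NP
  [2,4] S\PP   <
    [2,3] "every" : N
    [3,4] "idea" : (S\PP)\N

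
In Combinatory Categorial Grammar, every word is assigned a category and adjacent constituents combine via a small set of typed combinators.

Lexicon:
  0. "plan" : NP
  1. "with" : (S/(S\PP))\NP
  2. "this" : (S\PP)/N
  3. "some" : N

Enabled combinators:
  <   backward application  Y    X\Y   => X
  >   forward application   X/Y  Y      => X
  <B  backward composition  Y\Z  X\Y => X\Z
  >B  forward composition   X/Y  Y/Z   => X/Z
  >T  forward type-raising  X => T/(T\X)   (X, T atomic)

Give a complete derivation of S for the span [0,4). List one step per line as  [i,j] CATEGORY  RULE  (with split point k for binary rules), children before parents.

[0,4] S   >
  [0,2] S/(S\PP)   <
    [0,1] "plan" : NP
    [1,2] "with" : (S/(S\PP))\NP
  [2,4] S\PP   >
    [2,3] "this" : (S\PP)/N
    [3,4] "some" : N

[0,1] NP  lex  "plan"
[1,2] (S/(S\PP))\NP  lex  "with"
[0,2] S/(S\PP)  <  k=1
[2,3] (S\PP)/N  lex  "this"
[3,4] N  lex  "some"
[2,4] S\PP  >  k=3
[0,4] S  >  k=2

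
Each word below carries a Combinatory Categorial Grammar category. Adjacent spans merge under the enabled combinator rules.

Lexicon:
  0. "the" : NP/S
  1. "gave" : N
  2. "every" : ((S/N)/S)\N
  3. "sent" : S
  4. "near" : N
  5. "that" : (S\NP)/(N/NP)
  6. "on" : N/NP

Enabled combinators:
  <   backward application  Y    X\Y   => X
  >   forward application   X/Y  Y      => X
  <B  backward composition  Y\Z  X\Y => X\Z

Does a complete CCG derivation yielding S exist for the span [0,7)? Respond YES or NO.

[0,7] S   <
  [0,5] NP   >
    [0,1] "the" : NP/S
    [1,5] S   >
      [1,4] S/N   >
        [1,3] (S/N)/S   <
          [1,2] "gave" : N
          [2,3] "every" : ((S/N)/S)\N
        [3,4] "sent" : S
      [4,5] "near" : N
  [5,7] S\NP   >
    [5,6] "that" : (S\NP)/(N/NP)
    [6,7] "on" : N/NP

YES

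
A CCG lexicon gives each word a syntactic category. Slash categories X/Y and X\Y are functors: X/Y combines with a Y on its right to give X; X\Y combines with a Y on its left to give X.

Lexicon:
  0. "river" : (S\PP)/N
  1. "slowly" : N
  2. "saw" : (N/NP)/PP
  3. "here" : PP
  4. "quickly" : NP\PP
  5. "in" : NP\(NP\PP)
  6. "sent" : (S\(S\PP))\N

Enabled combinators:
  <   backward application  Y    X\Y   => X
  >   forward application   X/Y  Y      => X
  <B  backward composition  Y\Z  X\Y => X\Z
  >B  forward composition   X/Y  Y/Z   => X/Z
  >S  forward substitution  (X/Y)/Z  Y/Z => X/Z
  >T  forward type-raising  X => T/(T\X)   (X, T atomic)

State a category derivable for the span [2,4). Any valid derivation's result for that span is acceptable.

[0,7] S   <
  [0,2] S\PP   >
    [0,1] "river" : (S\PP)/N
    [1,2] "slowly" : N
  [2,7] S\(S\PP)   <
    [2,6] N   >
      [2,4] N/NP   >
        [2,3] "saw" : (N/NP)/PP
        [3,4] "here" : PP
      [4,6] NP   <
        [4,5] "quickly" : NP\PP
        [5,6] "in" : NP\(NP\PP)
    [6,7] "sent" : (S\(S\PP))\N

N/NP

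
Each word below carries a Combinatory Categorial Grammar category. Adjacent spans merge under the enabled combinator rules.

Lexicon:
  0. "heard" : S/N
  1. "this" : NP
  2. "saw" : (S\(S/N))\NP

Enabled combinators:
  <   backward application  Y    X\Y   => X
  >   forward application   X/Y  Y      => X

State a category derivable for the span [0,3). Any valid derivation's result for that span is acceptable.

S

[0,3] S   <
  [0,1] "heard" : S/N
  [1,3] S\(S/N)   <
    [1,2] "this" : NP
    [2,3] "saw" : (S\(S/N))\NP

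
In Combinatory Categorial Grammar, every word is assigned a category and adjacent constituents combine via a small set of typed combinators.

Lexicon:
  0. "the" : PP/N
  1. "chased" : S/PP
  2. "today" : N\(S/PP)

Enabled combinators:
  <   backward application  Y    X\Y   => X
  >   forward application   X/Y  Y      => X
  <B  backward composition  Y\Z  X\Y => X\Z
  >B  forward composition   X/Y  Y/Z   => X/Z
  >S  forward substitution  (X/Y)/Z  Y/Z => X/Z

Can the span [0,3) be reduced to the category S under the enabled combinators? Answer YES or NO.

NO

PP/N S/PP N\(S/PP)
CKY chart[0,3] = {PP}; S ∉ chart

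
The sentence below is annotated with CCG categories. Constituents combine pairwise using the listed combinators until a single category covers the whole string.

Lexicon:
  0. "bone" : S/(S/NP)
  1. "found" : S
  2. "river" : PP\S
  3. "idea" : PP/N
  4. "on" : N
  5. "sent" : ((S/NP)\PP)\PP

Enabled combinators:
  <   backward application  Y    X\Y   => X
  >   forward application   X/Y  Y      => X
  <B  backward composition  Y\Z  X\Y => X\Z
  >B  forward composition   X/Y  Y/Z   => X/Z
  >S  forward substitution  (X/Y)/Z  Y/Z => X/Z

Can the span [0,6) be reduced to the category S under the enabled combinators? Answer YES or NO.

YES

[0,6] S   >
  [0,1] "bone" : S/(S/NP)
  [1,6] S/NP   <
    [1,3] PP   <
      [1,2] "found" : S
      [2,3] "river" : PP\S
    [3,6] (S/NP)\PP   <
      [3,5] PP   >
        [3,4] "idea" : PP/N
        [4,5] "on" : N
      [5,6] "sent" : ((S/NP)\PP)\PP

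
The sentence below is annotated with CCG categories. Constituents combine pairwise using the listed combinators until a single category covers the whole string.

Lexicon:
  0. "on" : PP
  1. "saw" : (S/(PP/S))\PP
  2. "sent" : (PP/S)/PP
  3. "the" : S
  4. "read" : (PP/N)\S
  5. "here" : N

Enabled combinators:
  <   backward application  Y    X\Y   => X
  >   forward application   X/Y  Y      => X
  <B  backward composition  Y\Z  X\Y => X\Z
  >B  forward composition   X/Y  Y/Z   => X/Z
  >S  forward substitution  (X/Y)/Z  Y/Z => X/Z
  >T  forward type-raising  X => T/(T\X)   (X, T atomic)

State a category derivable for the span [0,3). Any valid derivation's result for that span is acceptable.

[0,6] S   >
  [0,3] S/PP   >B
    [0,2] S/(PP/S)   <
      [0,1] "on" : PP
      [1,2] "saw" : (S/(PP/S))\PP
    [2,3] "sent" : (PP/S)/PP
  [3,6] PP   >
    [3,5] PP/N   <
      [3,4] "the" : S
      [4,5] "read" : (PP/N)\S
    [5,6] "here" : N

S/PP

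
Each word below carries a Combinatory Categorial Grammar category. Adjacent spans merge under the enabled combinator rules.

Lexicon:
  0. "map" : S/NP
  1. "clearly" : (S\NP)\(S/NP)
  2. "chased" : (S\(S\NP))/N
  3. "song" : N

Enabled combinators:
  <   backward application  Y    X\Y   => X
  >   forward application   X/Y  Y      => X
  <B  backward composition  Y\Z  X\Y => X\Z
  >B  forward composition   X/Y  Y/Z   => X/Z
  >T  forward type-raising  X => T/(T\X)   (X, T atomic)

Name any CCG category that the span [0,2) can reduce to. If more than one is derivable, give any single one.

[0,4] S   <
  [0,2] S\NP   <
    [0,1] "map" : S/NP
    [1,2] "clearly" : (S\NP)\(S/NP)
  [2,4] S\(S\NP)   >
    [2,3] "chased" : (S\(S\NP))/N
    [3,4] "song" : N

S\NP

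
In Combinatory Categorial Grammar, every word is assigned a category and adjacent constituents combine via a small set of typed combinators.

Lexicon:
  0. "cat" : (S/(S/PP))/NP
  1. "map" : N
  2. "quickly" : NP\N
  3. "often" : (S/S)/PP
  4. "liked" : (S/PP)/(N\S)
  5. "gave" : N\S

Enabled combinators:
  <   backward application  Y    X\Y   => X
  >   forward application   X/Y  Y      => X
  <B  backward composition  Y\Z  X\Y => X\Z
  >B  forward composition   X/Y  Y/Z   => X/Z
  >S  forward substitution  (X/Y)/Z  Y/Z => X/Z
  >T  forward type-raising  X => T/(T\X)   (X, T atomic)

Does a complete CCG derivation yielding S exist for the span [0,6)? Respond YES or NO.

YES

[0,6] S   >
  [0,3] S/(S/PP)   >
    [0,1] "cat" : (S/(S/PP))/NP
    [1,3] NP   >
      [1,2] NP/(NP\N)   >T
        [1,2] "map" : N
      [2,3] "quickly" : NP\N
  [3,6] S/PP   >S
    [3,4] "often" : (S/S)/PP
    [4,6] S/PP   >
      [4,5] "liked" : (S/PP)/(N\S)
      [5,6] "gave" : N\S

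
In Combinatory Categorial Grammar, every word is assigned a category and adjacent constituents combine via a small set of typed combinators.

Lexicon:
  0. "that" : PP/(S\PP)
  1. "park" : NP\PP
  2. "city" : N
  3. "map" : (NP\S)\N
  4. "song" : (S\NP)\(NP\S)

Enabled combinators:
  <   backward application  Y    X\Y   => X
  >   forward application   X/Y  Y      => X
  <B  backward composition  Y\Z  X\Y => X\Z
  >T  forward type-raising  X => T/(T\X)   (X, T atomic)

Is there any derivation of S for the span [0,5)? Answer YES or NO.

PP/(S\PP) NP\PP N (NP\S)\N (S\NP)\(NP\S)
CKY chart[0,5] = {N/(N\PP), NP/(NP\PP), PP, PP/(PP\PP), S/(S\PP)}; S ∉ chart

NO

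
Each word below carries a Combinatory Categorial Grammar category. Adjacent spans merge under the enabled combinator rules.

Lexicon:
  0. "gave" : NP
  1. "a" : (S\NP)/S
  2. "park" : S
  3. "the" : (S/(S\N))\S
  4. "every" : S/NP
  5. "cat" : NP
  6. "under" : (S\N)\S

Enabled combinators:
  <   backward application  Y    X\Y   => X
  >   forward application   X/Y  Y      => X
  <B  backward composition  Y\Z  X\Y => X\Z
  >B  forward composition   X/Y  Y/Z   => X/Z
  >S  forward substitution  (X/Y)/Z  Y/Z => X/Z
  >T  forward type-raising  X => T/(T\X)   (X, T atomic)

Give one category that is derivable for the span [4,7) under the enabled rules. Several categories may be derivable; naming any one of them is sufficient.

[0,7] S   >
  [0,4] S/(S\N)   <
    [0,3] S   >
      [0,1] S/(S\NP)   >T
        [0,1] "gave" : NP
      [1,3] S\NP   >
        [1,2] "a" : (S\NP)/S
        [2,3] "park" : S
    [3,4] "the" : (S/(S\N))\S
  [4,7] S\N   <
    [4,6] S   >
      [4,5] "every" : S/NP
      [5,6] "cat" : NP
    [6,7] "under" : (S\N)\S

S\N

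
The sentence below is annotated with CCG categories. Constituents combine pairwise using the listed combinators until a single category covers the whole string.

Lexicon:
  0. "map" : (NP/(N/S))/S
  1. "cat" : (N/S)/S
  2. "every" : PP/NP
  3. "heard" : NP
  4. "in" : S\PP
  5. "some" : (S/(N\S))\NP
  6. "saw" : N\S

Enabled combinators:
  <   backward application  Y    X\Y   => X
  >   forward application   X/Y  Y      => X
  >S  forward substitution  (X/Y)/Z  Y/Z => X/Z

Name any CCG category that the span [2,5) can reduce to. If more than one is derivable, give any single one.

[0,7] S   >
  [0,6] S/(N\S)   <
    [0,5] NP   >
      [0,2] NP/S   >S
        [0,1] "map" : (NP/(N/S))/S
        [1,2] "cat" : (N/S)/S
      [2,5] S   <
        [2,4] PP   >
          [2,3] "every" : PP/NP
          [3,4] "heard" : NP
        [4,5] "in" : S\PP
    [5,6] "some" : (S/(N\S))\NP
  [6,7] "saw" : N\S

S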